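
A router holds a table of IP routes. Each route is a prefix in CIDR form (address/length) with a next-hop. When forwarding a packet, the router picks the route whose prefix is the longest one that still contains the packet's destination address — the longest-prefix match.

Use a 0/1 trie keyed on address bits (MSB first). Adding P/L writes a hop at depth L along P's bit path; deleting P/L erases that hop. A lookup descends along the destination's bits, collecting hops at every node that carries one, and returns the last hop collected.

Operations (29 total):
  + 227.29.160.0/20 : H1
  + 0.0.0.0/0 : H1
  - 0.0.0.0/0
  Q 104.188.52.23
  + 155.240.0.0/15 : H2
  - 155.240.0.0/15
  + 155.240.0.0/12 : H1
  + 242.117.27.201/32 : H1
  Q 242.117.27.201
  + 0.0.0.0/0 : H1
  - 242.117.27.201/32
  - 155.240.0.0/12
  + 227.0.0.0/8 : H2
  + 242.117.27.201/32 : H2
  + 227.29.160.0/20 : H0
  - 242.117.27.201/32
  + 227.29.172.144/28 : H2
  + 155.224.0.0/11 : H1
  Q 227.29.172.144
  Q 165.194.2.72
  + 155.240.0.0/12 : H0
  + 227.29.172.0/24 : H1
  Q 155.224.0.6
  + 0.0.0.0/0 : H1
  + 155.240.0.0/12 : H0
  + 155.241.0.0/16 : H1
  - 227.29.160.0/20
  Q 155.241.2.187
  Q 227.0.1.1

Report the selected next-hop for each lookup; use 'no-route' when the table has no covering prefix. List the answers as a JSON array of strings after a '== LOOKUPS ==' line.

Process each operation:
  + 227.29.160.0/20 (H1) depth=20
  + 0.0.0.0/0 (H1) depth=0
  - 0.0.0.0/0 clear@0
  ? 104.188.52.23  path d0:-  best=no-route
  + 155.240.0.0/15 (H2) depth=15
  - 155.240.0.0/15 clear@15
  + 155.240.0.0/12 (H1) depth=12
  + 242.117.27.201/32 (H1) depth=32
  ? 242.117.27.201  path d0:-→d1:-→d2:-→d3:-→d4:-→d5:-→d6:-→d7:-→d8:-→d9:-→d10:-→d11:-→d12:-→d13:-→d14:-→d15:-→d16:-→d17:-→d18:-→d19:-→d20:-→d21:-→d22:-→d23:-→d24:-→d25:-→d26:-→d27:-→d28:-→d29:-→d30:-→d31:-→d32:H1  best=H1
  + 0.0.0.0/0 (H1) depth=0
  - 242.117.27.201/32 clear@32
  - 155.240.0.0/12 clear@12
  + 227.0.0.0/8 (H2) depth=8
  + 242.117.27.201/32 (H2) depth=32
  + 227.29.160.0/20 (H0) depth=20
  - 242.117.27.201/32 clear@32
  + 227.29.172.144/28 (H2) depth=28
  + 155.224.0.0/11 (H1) depth=11
  ? 227.29.172.144  path d0:H1→d1:-→d2:-→d3:-→d4:-→d5:-→d6:-→d7:-→d8:H2→d9:-→d10:-→d11:-→d12:-→d13:-→d14:-→d15:-→d16:-→d17:-→d18:-→d19:-→d20:H0→d21:-→d22:-→d23:-→d24:-→d25:-→d26:-→d27:-→d28:H2  best=H2
  ? 165.194.2.72  path d0:H1→d1:-→d2:-  best=H1
  + 155.240.0.0/12 (H0) depth=12
  + 227.29.172.0/24 (H1) depth=24
  ? 155.224.0.6  path d0:H1→d1:-→d2:-→d3:-→d4:-→d5:-→d6:-→d7:-→d8:-→d9:-→d10:-→d11:H1  best=H1
  + 0.0.0.0/0 (H1) depth=0
  + 155.240.0.0/12 (H0) depth=12
  + 155.241.0.0/16 (H1) depth=16
  - 227.29.160.0/20 clear@20
  ? 155.241.2.187  path d0:H1→d1:-→d2:-→d3:-→d4:-→d5:-→d6:-→d7:-→d8:-→d9:-→d10:-→d11:H1→d12:H0→d13:-→d14:-→d15:-→d16:H1  best=H1
  ? 227.0.1.1  path d0:H1→d1:-→d2:-→d3:-→d4:-→d5:-→d6:-→d7:-→d8:H2→d9:-→d10:-→d11:-  best=H2

== LOOKUPS ==
["no-route","H1","H2","H1","H1","H1","H2"]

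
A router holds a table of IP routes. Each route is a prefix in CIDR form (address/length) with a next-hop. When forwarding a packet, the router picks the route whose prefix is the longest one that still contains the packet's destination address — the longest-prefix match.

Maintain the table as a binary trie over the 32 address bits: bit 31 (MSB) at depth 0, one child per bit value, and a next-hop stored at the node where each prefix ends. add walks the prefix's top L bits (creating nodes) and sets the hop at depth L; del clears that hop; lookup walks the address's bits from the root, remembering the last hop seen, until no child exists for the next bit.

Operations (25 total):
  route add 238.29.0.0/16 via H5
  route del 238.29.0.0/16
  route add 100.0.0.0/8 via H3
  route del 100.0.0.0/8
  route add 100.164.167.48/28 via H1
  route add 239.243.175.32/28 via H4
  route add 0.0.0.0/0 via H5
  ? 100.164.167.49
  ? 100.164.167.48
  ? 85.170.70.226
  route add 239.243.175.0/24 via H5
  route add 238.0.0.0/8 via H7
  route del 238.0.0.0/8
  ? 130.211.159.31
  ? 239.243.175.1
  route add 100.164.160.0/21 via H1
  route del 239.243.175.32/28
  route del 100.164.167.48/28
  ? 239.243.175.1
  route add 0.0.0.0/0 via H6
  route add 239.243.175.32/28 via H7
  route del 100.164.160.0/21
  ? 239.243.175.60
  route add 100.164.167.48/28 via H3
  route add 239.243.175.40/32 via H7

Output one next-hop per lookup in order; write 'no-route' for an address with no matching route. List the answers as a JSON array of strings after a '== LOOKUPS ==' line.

Trace:
  add 238.29.0.0/16 -> H5 at depth 16
  - 238.29.0.0/16 clear@16
  add 100.0.0.0/8 -> H3 at depth 8
  - 100.0.0.0/8 clear@8
  add 100.164.167.48/28 -> H1 at depth 28
  add 239.243.175.32/28 -> H4 at depth 28
  add 0.0.0.0/0 -> H5 at depth 0
  ? 100.164.167.49  path d0:H5→d1:-→d2:-→d3:-→d4:-→d5:-→d6:-→d7:-→d8:-→d9:-→d10:-→d11:-→d12:-→d13:-→d14:-→d15:-→d16:-→d17:-→d18:-→d19:-→d20:-→d21:-→d22:-→d23:-→d24:-→d25:-→d26:-→d27:-→d28:H1  best=H1
  ? 100.164.167.48  path d0:H5→d1:-→d2:-→d3:-→d4:-→d5:-→d6:-→d7:-→d8:-→d9:-→d10:-→d11:-→d12:-→d13:-→d14:-→d15:-→d16:-→d17:-→d18:-→d19:-→d20:-→d21:-→d22:-→d23:-→d24:-→d25:-→d26:-→d27:-→d28:H1  best=H1
  ? 85.170.70.226  path d0:H5→d1:-→d2:-  best=H5
  add 239.243.175.0/24 -> H5 at depth 24
  add 238.0.0.0/8 -> H7 at depth 8
  - 238.0.0.0/8 clear@8
  ? 130.211.159.31  path d0:H5→d1:-  best=H5
  ? 239.243.175.1  path d0:H5→d1:-→d2:-→d3:-→d4:-→d5:-→d6:-→d7:-→d8:-→d9:-→d10:-→d11:-→d12:-→d13:-→d14:-→d15:-→d16:-→d17:-→d18:-→d19:-→d20:-→d21:-→d22:-→d23:-→d24:H5→d25:-→d26:-  best=H5
  add 100.164.160.0/21 -> H1 at depth 21
  - 239.243.175.32/28 clear@28
  - 100.164.167.48/28 clear@28
  ? 239.243.175.1  path d0:H5→d1:-→d2:-→d3:-→d4:-→d5:-→d6:-→d7:-→d8:-→d9:-→d10:-→d11:-→d12:-→d13:-→d14:-→d15:-→d16:-→d17:-→d18:-→d19:-→d20:-→d21:-→d22:-→d23:-→d24:H5→d25:-→d26:-  best=H5
  add 0.0.0.0/0 -> H6 at depth 0
  add 239.243.175.32/28 -> H7 at depth 28
  - 100.164.160.0/21 clear@21
  ? 239.243.175.60  path d0:H6→d1:-→d2:-→d3:-→d4:-→d5:-→d6:-→d7:-→d8:-→d9:-→d10:-→d11:-→d12:-→d13:-→d14:-→d15:-→d16:-→d17:-→d18:-→d19:-→d20:-→d21:-→d22:-→d23:-→d24:H5→d25:-→d26:-→d27:-  best=H5
  add 100.164.167.48/28 -> H3 at depth 28
  add 239.243.175.40/32 -> H7 at depth 32

== LOOKUPS ==
["H1","H1","H5","H5","H5","H5","H5"]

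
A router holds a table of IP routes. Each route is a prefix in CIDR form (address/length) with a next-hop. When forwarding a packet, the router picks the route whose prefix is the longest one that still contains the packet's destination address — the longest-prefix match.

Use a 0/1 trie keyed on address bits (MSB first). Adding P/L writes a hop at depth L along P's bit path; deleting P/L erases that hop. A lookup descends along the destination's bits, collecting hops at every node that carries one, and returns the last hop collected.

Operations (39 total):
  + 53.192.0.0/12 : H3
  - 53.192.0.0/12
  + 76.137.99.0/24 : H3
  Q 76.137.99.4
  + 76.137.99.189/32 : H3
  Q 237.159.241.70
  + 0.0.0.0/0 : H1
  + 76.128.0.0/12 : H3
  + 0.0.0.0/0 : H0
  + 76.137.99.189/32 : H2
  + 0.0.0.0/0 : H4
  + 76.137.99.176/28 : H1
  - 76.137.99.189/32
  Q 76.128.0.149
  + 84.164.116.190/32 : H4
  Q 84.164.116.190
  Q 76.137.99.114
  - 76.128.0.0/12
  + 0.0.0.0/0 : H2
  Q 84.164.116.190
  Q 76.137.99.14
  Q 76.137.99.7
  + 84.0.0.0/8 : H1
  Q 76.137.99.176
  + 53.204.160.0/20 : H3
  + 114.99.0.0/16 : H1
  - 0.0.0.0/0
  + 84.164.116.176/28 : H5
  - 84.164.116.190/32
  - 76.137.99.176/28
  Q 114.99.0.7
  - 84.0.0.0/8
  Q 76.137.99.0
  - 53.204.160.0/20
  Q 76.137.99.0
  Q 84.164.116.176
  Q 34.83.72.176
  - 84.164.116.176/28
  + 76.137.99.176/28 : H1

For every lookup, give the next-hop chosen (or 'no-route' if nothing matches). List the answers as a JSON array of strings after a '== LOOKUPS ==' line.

Apply in order:
  + 53.192.0.0/12 (H3) depth=12
  del 53.192.0.0/12 (clear depth 12)
  + 76.137.99.0/24 (H3) depth=24
  Q 76.137.99.4: descend 010011001000100101100011 ; hops seen [H3] ; pick H3
  + 76.137.99.189/32 (H3) depth=32
  Q 237.159.241.70: descend ε ; hops seen [∅] ; pick no-route
  + 0.0.0.0/0 (H1) depth=0
  + 76.128.0.0/12 (H3) depth=12
  + 0.0.0.0/0 (H0) depth=0
  + 76.137.99.189/32 (H2) depth=32
  + 0.0.0.0/0 (H4) depth=0
  + 76.137.99.176/28 (H1) depth=28
  del 76.137.99.189/32 (clear depth 32)
  Q 76.128.0.149: descend 010011001000 ; hops seen [H4,H3] ; pick H3
  + 84.164.116.190/32 (H4) depth=32
  Q 84.164.116.190: descend 01010100101001000111010010111110 ; hops seen [H4,H4] ; pick H4
  Q 76.137.99.114: descend 010011001000100101100011 ; hops seen [H4,H3,H3] ; pick H3
  del 76.128.0.0/12 (clear depth 12)
  + 0.0.0.0/0 (H2) depth=0
  Q 84.164.116.190: descend 01010100101001000111010010111110 ; hops seen [H2,H4] ; pick H4
  Q 76.137.99.14: descend 010011001000100101100011 ; hops seen [H2,H3] ; pick H3
  Q 76.137.99.7: descend 010011001000100101100011 ; hops seen [H2,H3] ; pick H3
  + 84.0.0.0/8 (H1) depth=8
  Q 76.137.99.176: descend 0100110010001001011000111011 ; hops seen [H2,H3,H1] ; pick H1
  + 53.204.160.0/20 (H3) depth=20
  + 114.99.0.0/16 (H1) depth=16
  del 0.0.0.0/0 (clear depth 0)
  + 84.164.116.176/28 (H5) depth=28
  del 84.164.116.190/32 (clear depth 32)
  del 76.137.99.176/28 (clear depth 28)
  Q 114.99.0.7: descend 0111001001100011 ; hops seen [H1] ; pick H1
  del 84.0.0.0/8 (clear depth 8)
  Q 76.137.99.0: descend 010011001000100101100011 ; hops seen [H3] ; pick H3
  del 53.204.160.0/20 (clear depth 20)
  Q 76.137.99.0: descend 010011001000100101100011 ; hops seen [H3] ; pick H3
  Q 84.164.116.176: descend 0101010010100100011101001011 ; hops seen [H5] ; pick H5
  Q 34.83.72.176: descend 001 ; hops seen [∅] ; pick no-route
  del 84.164.116.176/28 (clear depth 28)
  + 76.137.99.176/28 (H1) depth=28

== LOOKUPS ==
["H3","no-route","H3","H4","H3","H4","H3","H3","H1","H1","H3","H3","H5","no-route"]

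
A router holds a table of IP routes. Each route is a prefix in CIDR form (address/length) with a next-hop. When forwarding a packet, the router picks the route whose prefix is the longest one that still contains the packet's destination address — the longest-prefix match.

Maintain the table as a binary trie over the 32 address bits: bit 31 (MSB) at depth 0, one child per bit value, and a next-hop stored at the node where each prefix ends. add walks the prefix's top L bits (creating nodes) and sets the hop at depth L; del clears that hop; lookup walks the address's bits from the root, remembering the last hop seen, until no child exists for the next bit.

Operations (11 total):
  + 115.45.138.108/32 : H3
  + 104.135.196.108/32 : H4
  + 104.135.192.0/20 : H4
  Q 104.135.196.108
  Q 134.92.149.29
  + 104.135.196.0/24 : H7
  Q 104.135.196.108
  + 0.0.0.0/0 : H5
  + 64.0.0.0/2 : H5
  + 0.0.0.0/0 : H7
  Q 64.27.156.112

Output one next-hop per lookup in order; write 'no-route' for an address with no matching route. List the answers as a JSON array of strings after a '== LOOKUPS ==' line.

Process each operation:
  + 115.45.138.108/32 (H3) depth=32
  + 104.135.196.108/32 (H4) depth=32
  + 104.135.192.0/20 (H4) depth=20
  ? 104.135.196.108  path d0:-→d1:-→d2:-→d3:-→d4:-→d5:-→d6:-→d7:-→d8:-→d9:-→d10:-→d11:-→d12:-→d13:-→d14:-→d15:-→d16:-→d17:-→d18:-→d19:-→d20:H4→d21:-→d22:-→d23:-→d24:-→d25:-→d26:-→d27:-→d28:-→d29:-→d30:-→d31:-→d32:H4  best=H4
  ? 134.92.149.29  path d0:-  best=no-route
  + 104.135.196.0/24 (H7) depth=24
  ? 104.135.196.108  path d0:-→d1:-→d2:-→d3:-→d4:-→d5:-→d6:-→d7:-→d8:-→d9:-→d10:-→d11:-→d12:-→d13:-→d14:-→d15:-→d16:-→d17:-→d18:-→d19:-→d20:H4→d21:-→d22:-→d23:-→d24:H7→d25:-→d26:-→d27:-→d28:-→d29:-→d30:-→d31:-→d32:H4  best=H4
  + 0.0.0.0/0 (H5) depth=0
  + 64.0.0.0/2 (H5) depth=2
  + 0.0.0.0/0 (H7) depth=0
  ? 64.27.156.112  path d0:H7→d1:-→d2:H5  best=H5

== LOOKUPS ==
["H4","no-route","H4","H5"]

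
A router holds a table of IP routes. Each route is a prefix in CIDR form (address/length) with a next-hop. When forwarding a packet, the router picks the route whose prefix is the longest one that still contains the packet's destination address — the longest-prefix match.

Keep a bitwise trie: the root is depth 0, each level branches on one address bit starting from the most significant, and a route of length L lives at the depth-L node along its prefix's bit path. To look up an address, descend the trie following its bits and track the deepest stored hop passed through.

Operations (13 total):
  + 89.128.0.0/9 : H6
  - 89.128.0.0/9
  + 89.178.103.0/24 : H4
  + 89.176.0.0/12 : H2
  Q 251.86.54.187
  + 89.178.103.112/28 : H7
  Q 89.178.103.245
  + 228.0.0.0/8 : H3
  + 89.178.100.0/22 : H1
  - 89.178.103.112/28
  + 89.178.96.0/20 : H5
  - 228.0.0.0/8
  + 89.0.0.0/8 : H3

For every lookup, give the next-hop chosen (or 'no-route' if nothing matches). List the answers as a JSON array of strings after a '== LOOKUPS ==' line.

Apply in order:
  + 89.128.0.0/9 (H6) depth=9
  - 89.128.0.0/9 clear@9
  + 89.178.103.0/24 (H4) depth=24
  + 89.176.0.0/12 (H2) depth=12
  lookup 251.86.54.187: bits ε walk d0:- -> no-route
  + 89.178.103.112/28 (H7) depth=28
  lookup 89.178.103.245: bits 010110011011001001100111 walk d0:-→d1:-→d2:-→d3:-→d4:-→d5:-→d6:-→d7:-→d8:-→d9:-→d10:-→d11:-→d12:H2→d13:-→d14:-→d15:-→d16:-→d17:-→d18:-→d19:-→d20:-→d21:-→d22:-→d23:-→d24:H4 -> H4
  + 228.0.0.0/8 (H3) depth=8
  + 89.178.100.0/22 (H1) depth=22
  - 89.178.103.112/28 clear@28
  + 89.178.96.0/20 (H5) depth=20
  - 228.0.0.0/8 clear@8
  + 89.0.0.0/8 (H3) depth=8

== LOOKUPS ==
["no-route","H4"]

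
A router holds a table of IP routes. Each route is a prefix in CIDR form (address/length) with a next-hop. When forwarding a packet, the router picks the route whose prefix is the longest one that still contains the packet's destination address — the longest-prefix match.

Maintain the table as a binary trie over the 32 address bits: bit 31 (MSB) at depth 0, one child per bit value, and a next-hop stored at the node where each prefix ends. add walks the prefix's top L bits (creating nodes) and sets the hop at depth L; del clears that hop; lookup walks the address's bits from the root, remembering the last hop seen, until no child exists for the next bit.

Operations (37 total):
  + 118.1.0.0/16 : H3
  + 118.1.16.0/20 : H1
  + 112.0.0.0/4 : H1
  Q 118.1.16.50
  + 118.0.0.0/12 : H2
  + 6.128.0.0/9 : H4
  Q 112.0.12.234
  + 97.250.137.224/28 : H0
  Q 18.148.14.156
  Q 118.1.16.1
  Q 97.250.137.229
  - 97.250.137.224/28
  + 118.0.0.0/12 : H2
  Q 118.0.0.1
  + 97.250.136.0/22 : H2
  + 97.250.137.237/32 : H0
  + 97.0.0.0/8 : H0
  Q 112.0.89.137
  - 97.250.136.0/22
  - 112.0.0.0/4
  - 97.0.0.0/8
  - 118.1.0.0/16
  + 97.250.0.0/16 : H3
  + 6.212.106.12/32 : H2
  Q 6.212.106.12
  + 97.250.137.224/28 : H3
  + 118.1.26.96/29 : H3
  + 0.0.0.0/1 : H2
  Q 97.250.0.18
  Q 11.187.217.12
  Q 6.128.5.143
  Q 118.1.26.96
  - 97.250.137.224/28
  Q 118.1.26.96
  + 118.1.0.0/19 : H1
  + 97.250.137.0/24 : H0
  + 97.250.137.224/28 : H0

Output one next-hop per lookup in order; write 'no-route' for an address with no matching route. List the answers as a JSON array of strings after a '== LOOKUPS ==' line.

Trace:
  add 118.1.0.0/16 -> H3 at depth 16
  add 118.1.16.0/20 -> H1 at depth 20
  add 112.0.0.0/4 -> H1 at depth 4
  Q 118.1.16.50: descend 01110110000000010001 ; hops seen [H1,H3,H1] ; pick H1
  add 118.0.0.0/12 -> H2 at depth 12
  add 6.128.0.0/9 -> H4 at depth 9
  Q 112.0.12.234: descend 01110 ; hops seen [H1] ; pick H1
  add 97.250.137.224/28 -> H0 at depth 28
  Q 18.148.14.156: descend 000 ; hops seen [∅] ; pick no-route
  Q 118.1.16.1: descend 01110110000000010001 ; hops seen [H1,H2,H3,H1] ; pick H1
  Q 97.250.137.229: descend 0110000111111010100010011110 ; hops seen [H0] ; pick H0
  del 97.250.137.224/28 (clear depth 28)
  add 118.0.0.0/12 -> H2 at depth 12
  Q 118.0.0.1: descend 011101100000000 ; hops seen [H1,H2] ; pick H2
  add 97.250.136.0/22 -> H2 at depth 22
  add 97.250.137.237/32 -> H0 at depth 32
  add 97.0.0.0/8 -> H0 at depth 8
  Q 112.0.89.137: descend 01110 ; hops seen [H1] ; pick H1
  del 97.250.136.0/22 (clear depth 22)
  del 112.0.0.0/4 (clear depth 4)
  del 97.0.0.0/8 (clear depth 8)
  del 118.1.0.0/16 (clear depth 16)
  add 97.250.0.0/16 -> H3 at depth 16
  add 6.212.106.12/32 -> H2 at depth 32
  Q 6.212.106.12: descend 00000110110101000110101000001100 ; hops seen [H4,H2] ; pick H2
  add 97.250.137.224/28 -> H3 at depth 28
  add 118.1.26.96/29 -> H3 at depth 29
  add 0.0.0.0/1 -> H2 at depth 1
  Q 97.250.0.18: descend 0110000111111010 ; hops seen [H2,H3] ; pick H3
  Q 11.187.217.12: descend 0000 ; hops seen [H2] ; pick H2
  Q 6.128.5.143: descend 000001101 ; hops seen [H2,H4] ; pick H4
  Q 118.1.26.96: descend 01110110000000010001101001100 ; hops seen [H2,H2,H1,H3] ; pick H3
  del 97.250.137.224/28 (clear depth 28)
  Q 118.1.26.96: descend 01110110000000010001101001100 ; hops seen [H2,H2,H1,H3] ; pick H3
  add 118.1.0.0/19 -> H1 at depth 19
  add 97.250.137.0/24 -> H0 at depth 24
  add 97.250.137.224/28 -> H0 at depth 28

== LOOKUPS ==
["H1","H1","no-route","H1","H0","H2","H1","H2","H3","H2","H4","H3","H3"]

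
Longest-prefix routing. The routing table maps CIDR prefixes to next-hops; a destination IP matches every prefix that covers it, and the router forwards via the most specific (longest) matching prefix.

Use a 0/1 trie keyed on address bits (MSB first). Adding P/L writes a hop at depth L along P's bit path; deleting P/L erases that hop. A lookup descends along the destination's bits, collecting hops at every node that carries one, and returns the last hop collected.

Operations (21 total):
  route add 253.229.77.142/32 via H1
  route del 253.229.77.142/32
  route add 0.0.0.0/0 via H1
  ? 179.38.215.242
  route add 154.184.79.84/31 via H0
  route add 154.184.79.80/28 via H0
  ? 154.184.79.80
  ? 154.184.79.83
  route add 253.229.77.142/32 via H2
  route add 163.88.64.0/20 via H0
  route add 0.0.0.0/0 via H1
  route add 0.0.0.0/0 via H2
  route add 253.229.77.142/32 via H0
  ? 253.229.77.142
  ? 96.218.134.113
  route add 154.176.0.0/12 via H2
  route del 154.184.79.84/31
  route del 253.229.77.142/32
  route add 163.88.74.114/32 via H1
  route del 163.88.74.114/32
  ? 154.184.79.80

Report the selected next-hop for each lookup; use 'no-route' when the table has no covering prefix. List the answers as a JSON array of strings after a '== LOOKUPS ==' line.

Process each operation:
  add 253.229.77.142/32 -> H1 at depth 32
  - 253.229.77.142/32 clear@32
  add 0.0.0.0/0 -> H1 at depth 0
  Q 179.38.215.242: descend 1 ; hops seen [H1] ; pick H1
  add 154.184.79.84/31 -> H0 at depth 31
  add 154.184.79.80/28 -> H0 at depth 28
  Q 154.184.79.80: descend 10011010101110000100111101010 ; hops seen [H1,H0] ; pick H0
  Q 154.184.79.83: descend 10011010101110000100111101010 ; hops seen [H1,H0] ; pick H0
  add 253.229.77.142/32 -> H2 at depth 32
  add 163.88.64.0/20 -> H0 at depth 20
  add 0.0.0.0/0 -> H1 at depth 0
  add 0.0.0.0/0 -> H2 at depth 0
  add 253.229.77.142/32 -> H0 at depth 32
  Q 253.229.77.142: descend 11111101111001010100110110001110 ; hops seen [H2,H0] ; pick H0
  Q 96.218.134.113: descend ε ; hops seen [H2] ; pick H2
  add 154.176.0.0/12 -> H2 at depth 12
  - 154.184.79.84/31 clear@31
  - 253.229.77.142/32 clear@32
  add 163.88.74.114/32 -> H1 at depth 32
  - 163.88.74.114/32 clear@32
  Q 154.184.79.80: descend 10011010101110000100111101010 ; hops seen [H2,H2,H0] ; pick H0

== LOOKUPS ==
["H1","H0","H0","H0","H2","H0"]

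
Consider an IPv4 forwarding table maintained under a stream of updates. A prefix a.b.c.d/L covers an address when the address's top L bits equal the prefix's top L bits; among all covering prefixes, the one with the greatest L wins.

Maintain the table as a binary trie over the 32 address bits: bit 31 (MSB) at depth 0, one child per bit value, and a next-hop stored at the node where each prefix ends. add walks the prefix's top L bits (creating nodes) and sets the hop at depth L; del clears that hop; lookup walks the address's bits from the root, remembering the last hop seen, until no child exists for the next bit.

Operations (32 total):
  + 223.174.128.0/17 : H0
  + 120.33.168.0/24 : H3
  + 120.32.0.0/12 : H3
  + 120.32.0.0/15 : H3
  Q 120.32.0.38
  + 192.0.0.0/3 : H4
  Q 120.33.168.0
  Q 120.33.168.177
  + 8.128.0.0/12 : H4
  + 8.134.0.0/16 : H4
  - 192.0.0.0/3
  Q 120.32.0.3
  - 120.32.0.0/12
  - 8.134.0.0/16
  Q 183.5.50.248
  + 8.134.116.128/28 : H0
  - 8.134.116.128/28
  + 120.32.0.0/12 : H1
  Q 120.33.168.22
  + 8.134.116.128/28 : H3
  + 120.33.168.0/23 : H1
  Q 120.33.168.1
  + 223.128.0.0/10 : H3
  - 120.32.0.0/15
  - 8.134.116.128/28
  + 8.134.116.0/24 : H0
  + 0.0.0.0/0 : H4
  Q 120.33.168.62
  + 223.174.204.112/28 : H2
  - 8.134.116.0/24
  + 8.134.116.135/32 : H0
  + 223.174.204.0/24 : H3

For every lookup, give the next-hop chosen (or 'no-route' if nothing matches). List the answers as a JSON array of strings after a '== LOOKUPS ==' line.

Trace:
  add 223.174.128.0/17 -> H0 at depth 17
  add 120.33.168.0/24 -> H3 at depth 24
  add 120.32.0.0/12 -> H3 at depth 12
  add 120.32.0.0/15 -> H3 at depth 15
  lookup 120.32.0.38: bits 011110000010000 walk d0:-→d1:-→d2:-→d3:-→d4:-→d5:-→d6:-→d7:-→d8:-→d9:-→d10:-→d11:-→d12:H3→d13:-→d14:-→d15:H3 -> H3
  add 192.0.0.0/3 -> H4 at depth 3
  lookup 120.33.168.0: bits 011110000010000110101000 walk d0:-→d1:-→d2:-→d3:-→d4:-→d5:-→d6:-→d7:-→d8:-→d9:-→d10:-→d11:-→d12:H3→d13:-→d14:-→d15:H3→d16:-→d17:-→d18:-→d19:-→d20:-→d21:-→d22:-→d23:-→d24:H3 -> H3
  lookup 120.33.168.177: bits 011110000010000110101000 walk d0:-→d1:-→d2:-→d3:-→d4:-→d5:-→d6:-→d7:-→d8:-→d9:-→d10:-→d11:-→d12:H3→d13:-→d14:-→d15:H3→d16:-→d17:-→d18:-→d19:-→d20:-→d21:-→d22:-→d23:-→d24:H3 -> H3
  add 8.128.0.0/12 -> H4 at depth 12
  add 8.134.0.0/16 -> H4 at depth 16
  - 192.0.0.0/3 clear@3
  lookup 120.32.0.3: bits 011110000010000 walk d0:-→d1:-→d2:-→d3:-→d4:-→d5:-→d6:-→d7:-→d8:-→d9:-→d10:-→d11:-→d12:H3→d13:-→d14:-→d15:H3 -> H3
  - 120.32.0.0/12 clear@12
  - 8.134.0.0/16 clear@16
  lookup 183.5.50.248: bits 1 walk d0:-→d1:- -> no-route
  add 8.134.116.128/28 -> H0 at depth 28
  - 8.134.116.128/28 clear@28
  add 120.32.0.0/12 -> H1 at depth 12
  lookup 120.33.168.22: bits 011110000010000110101000 walk d0:-→d1:-→d2:-→d3:-→d4:-→d5:-→d6:-→d7:-→d8:-→d9:-→d10:-→d11:-→d12:H1→d13:-→d14:-→d15:H3→d16:-→d17:-→d18:-→d19:-→d20:-→d21:-→d22:-→d23:-→d24:H3 -> H3
  add 8.134.116.128/28 -> H3 at depth 28
  add 120.33.168.0/23 -> H1 at depth 23
  lookup 120.33.168.1: bits 011110000010000110101000 walk d0:-→d1:-→d2:-→d3:-→d4:-→d5:-→d6:-→d7:-→d8:-→d9:-→d10:-→d11:-→d12:H1→d13:-→d14:-→d15:H3→d16:-→d17:-→d18:-→d19:-→d20:-→d21:-→d22:-→d23:H1→d24:H3 -> H3
  add 223.128.0.0/10 -> H3 at depth 10
  - 120.32.0.0/15 clear@15
  - 8.134.116.128/28 clear@28
  add 8.134.116.0/24 -> H0 at depth 24
  add 0.0.0.0/0 -> H4 at depth 0
  lookup 120.33.168.62: bits 011110000010000110101000 walk d0:H4→d1:-→d2:-→d3:-→d4:-→d5:-→d6:-→d7:-→d8:-→d9:-→d10:-→d11:-→d12:H1→d13:-→d14:-→d15:-→d16:-→d17:-→d18:-→d19:-→d20:-→d21:-→d22:-→d23:H1→d24:H3 -> H3
  add 223.174.204.112/28 -> H2 at depth 28
  - 8.134.116.0/24 clear@24
  add 8.134.116.135/32 -> H0 at depth 32
  add 223.174.204.0/24 -> H3 at depth 24

== LOOKUPS ==
["H3","H3","H3","H3","no-route","H3","H3","H3"]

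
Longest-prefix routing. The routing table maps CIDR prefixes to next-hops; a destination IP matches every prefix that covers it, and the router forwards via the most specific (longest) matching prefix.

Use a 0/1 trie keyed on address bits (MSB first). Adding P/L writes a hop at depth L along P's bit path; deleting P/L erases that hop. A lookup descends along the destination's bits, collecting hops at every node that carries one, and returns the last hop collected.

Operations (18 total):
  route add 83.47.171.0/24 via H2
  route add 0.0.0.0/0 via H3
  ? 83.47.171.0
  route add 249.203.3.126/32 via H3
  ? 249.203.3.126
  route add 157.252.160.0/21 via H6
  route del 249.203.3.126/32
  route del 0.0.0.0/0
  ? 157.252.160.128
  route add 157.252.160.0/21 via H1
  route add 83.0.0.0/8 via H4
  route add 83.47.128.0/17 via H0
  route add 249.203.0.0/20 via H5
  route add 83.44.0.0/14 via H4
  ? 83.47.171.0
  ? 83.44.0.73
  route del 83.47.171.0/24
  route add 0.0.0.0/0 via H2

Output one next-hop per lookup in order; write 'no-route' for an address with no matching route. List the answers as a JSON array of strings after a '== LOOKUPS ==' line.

Apply in order:
  add 83.47.171.0/24 -> H2 at depth 24
  add 0.0.0.0/0 -> H3 at depth 0
  lookup 83.47.171.0: bits 010100110010111110101011 walk d0:H3→d1:-→d2:-→d3:-→d4:-→d5:-→d6:-→d7:-→d8:-→d9:-→d10:-→d11:-→d12:-→d13:-→d14:-→d15:-→d16:-→d17:-→d18:-→d19:-→d20:-→d21:-→d22:-→d23:-→d24:H2 -> H2
  add 249.203.3.126/32 -> H3 at depth 32
  lookup 249.203.3.126: bits 11111001110010110000001101111110 walk d0:H3→d1:-→d2:-→d3:-→d4:-→d5:-→d6:-→d7:-→d8:-→d9:-→d10:-→d11:-→d12:-→d13:-→d14:-→d15:-→d16:-→d17:-→d18:-→d19:-→d20:-→d21:-→d22:-→d23:-→d24:-→d25:-→d26:-→d27:-→d28:-→d29:-→d30:-→d31:-→d32:H3 -> H3
  add 157.252.160.0/21 -> H6 at depth 21
  - 249.203.3.126/32 clear@32
  - 0.0.0.0/0 clear@0
  lookup 157.252.160.128: bits 100111011111110010100 walk d0:-→d1:-→d2:-→d3:-→d4:-→d5:-→d6:-→d7:-→d8:-→d9:-→d10:-→d11:-→d12:-→d13:-→d14:-→d15:-→d16:-→d17:-→d18:-→d19:-→d20:-→d21:H6 -> H6
  add 157.252.160.0/21 -> H1 at depth 21
  add 83.0.0.0/8 -> H4 at depth 8
  add 83.47.128.0/17 -> H0 at depth 17
  add 249.203.0.0/20 -> H5 at depth 20
  add 83.44.0.0/14 -> H4 at depth 14
  lookup 83.47.171.0: bits 010100110010111110101011 walk d0:-→d1:-→d2:-→d3:-→d4:-→d5:-→d6:-→d7:-→d8:H4→d9:-→d10:-→d11:-→d12:-→d13:-→d14:H4→d15:-→d16:-→d17:H0→d18:-→d19:-→d20:-→d21:-→d22:-→d23:-→d24:H2 -> H2
  lookup 83.44.0.73: bits 01010011001011 walk d0:-→d1:-→d2:-→d3:-→d4:-→d5:-→d6:-→d7:-→d8:H4→d9:-→d10:-→d11:-→d12:-→d13:-→d14:H4 -> H4
  - 83.47.171.0/24 clear@24
  add 0.0.0.0/0 -> H2 at depth 0

== LOOKUPS ==
["H2","H3","H6","H2","H4"]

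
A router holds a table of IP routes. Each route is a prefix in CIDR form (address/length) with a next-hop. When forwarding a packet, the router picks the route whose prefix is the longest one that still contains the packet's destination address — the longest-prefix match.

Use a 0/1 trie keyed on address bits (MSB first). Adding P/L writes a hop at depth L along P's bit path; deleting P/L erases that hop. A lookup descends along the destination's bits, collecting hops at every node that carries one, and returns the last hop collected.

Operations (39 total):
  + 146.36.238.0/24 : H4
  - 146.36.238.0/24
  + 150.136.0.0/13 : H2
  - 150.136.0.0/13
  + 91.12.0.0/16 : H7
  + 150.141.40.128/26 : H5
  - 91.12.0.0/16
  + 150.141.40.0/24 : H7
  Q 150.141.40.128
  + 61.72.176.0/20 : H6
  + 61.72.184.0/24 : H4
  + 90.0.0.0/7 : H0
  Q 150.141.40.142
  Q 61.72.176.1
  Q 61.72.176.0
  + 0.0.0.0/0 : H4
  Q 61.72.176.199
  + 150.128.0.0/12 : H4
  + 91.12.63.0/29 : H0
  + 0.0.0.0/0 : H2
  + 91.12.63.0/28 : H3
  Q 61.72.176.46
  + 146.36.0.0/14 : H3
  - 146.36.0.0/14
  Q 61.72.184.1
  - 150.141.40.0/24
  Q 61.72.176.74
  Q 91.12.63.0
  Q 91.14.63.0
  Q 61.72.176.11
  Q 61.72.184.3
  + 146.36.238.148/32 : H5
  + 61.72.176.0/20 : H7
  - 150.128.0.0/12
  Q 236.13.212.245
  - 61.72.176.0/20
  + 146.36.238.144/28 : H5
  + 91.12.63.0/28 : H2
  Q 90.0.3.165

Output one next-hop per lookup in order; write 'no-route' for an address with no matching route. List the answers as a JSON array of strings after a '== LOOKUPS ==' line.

Process each operation:
  + 146.36.238.0/24 (H4) depth=24
  - 146.36.238.0/24 clear@24
  + 150.136.0.0/13 (H2) depth=13
  - 150.136.0.0/13 clear@13
  + 91.12.0.0/16 (H7) depth=16
  + 150.141.40.128/26 (H5) depth=26
  - 91.12.0.0/16 clear@16
  + 150.141.40.0/24 (H7) depth=24
  lookup 150.141.40.128: bits 10010110100011010010100010 walk d0:-→d1:-→d2:-→d3:-→d4:-→d5:-→d6:-→d7:-→d8:-→d9:-→d10:-→d11:-→d12:-→d13:-→d14:-→d15:-→d16:-→d17:-→d18:-→d19:-→d20:-→d21:-→d22:-→d23:-→d24:H7→d25:-→d26:H5 -> H5
  + 61.72.176.0/20 (H6) depth=20
  + 61.72.184.0/24 (H4) depth=24
  + 90.0.0.0/7 (H0) depth=7
  lookup 150.141.40.142: bits 10010110100011010010100010 walk d0:-→d1:-→d2:-→d3:-→d4:-→d5:-→d6:-→d7:-→d8:-→d9:-→d10:-→d11:-→d12:-→d13:-→d14:-→d15:-→d16:-→d17:-→d18:-→d19:-→d20:-→d21:-→d22:-→d23:-→d24:H7→d25:-→d26:H5 -> H5
  lookup 61.72.176.1: bits 00111101010010001011 walk d0:-→d1:-→d2:-→d3:-→d4:-→d5:-→d6:-→d7:-→d8:-→d9:-→d10:-→d11:-→d12:-→d13:-→d14:-→d15:-→d16:-→d17:-→d18:-→d19:-→d20:H6 -> H6
  lookup 61.72.176.0: bits 00111101010010001011 walk d0:-→d1:-→d2:-→d3:-→d4:-→d5:-→d6:-→d7:-→d8:-→d9:-→d10:-→d11:-→d12:-→d13:-→d14:-→d15:-→d16:-→d17:-→d18:-→d19:-→d20:H6 -> H6
  + 0.0.0.0/0 (H4) depth=0
  lookup 61.72.176.199: bits 00111101010010001011 walk d0:H4→d1:-→d2:-→d3:-→d4:-→d5:-→d6:-→d7:-→d8:-→d9:-→d10:-→d11:-→d12:-→d13:-→d14:-→d15:-→d16:-→d17:-→d18:-→d19:-→d20:H6 -> H6
  + 150.128.0.0/12 (H4) depth=12
  + 91.12.63.0/29 (H0) depth=29
  + 0.0.0.0/0 (H2) depth=0
  + 91.12.63.0/28 (H3) depth=28
  lookup 61.72.176.46: bits 00111101010010001011 walk d0:H2→d1:-→d2:-→d3:-→d4:-→d5:-→d6:-→d7:-→d8:-→d9:-→d10:-→d11:-→d12:-→d13:-→d14:-→d15:-→d16:-→d17:-→d18:-→d19:-→d20:H6 -> H6
  + 146.36.0.0/14 (H3) depth=14
  - 146.36.0.0/14 clear@14
  lookup 61.72.184.1: bits 001111010100100010111000 walk d0:H2→d1:-→d2:-→d3:-→d4:-→d5:-→d6:-→d7:-→d8:-→d9:-→d10:-→d11:-→d12:-→d13:-→d14:-→d15:-→d16:-→d17:-→d18:-→d19:-→d20:H6→d21:-→d22:-→d23:-→d24:H4 -> H4
  - 150.141.40.0/24 clear@24
  lookup 61.72.176.74: bits 00111101010010001011 walk d0:H2→d1:-→d2:-→d3:-→d4:-→d5:-→d6:-→d7:-→d8:-→d9:-→d10:-→d11:-→d12:-→d13:-→d14:-→d15:-→d16:-→d17:-→d18:-→d19:-→d20:H6 -> H6
  lookup 91.12.63.0: bits 01011011000011000011111100000 walk d0:H2→d1:-→d2:-→d3:-→d4:-→d5:-→d6:-→d7:H0→d8:-→d9:-→d10:-→d11:-→d12:-→d13:-→d14:-→d15:-→d16:-→d17:-→d18:-→d19:-→d20:-→d21:-→d22:-→d23:-→d24:-→d25:-→d26:-→d27:-→d28:H3→d29:H0 -> H0
  lookup 91.14.63.0: bits 01011011000011 walk d0:H2→d1:-→d2:-→d3:-→d4:-→d5:-→d6:-→d7:H0→d8:-→d9:-→d10:-→d11:-→d12:-→d13:-→d14:- -> H0
  lookup 61.72.176.11: bits 00111101010010001011 walk d0:H2→d1:-→d2:-→d3:-→d4:-→d5:-→d6:-→d7:-→d8:-→d9:-→d10:-→d11:-→d12:-→d13:-→d14:-→d15:-→d16:-→d17:-→d18:-→d19:-→d20:H6 -> H6
  lookup 61.72.184.3: bits 001111010100100010111000 walk d0:H2→d1:-→d2:-→d3:-→d4:-→d5:-→d6:-→d7:-→d8:-→d9:-→d10:-→d11:-→d12:-→d13:-→d14:-→d15:-→d16:-→d17:-→d18:-→d19:-→d20:H6→d21:-→d22:-→d23:-→d24:H4 -> H4
  + 146.36.238.148/32 (H5) depth=32
  + 61.72.176.0/20 (H7) depth=20
  - 150.128.0.0/12 clear@12
  lookup 236.13.212.245: bits 1 walk d0:H2→d1:- -> H2
  - 61.72.176.0/20 clear@20
  + 146.36.238.144/28 (H5) depth=28
  + 91.12.63.0/28 (H2) depth=28
  lookup 90.0.3.165: bits 0101101 walk d0:H2→d1:-→d2:-→d3:-→d4:-→d5:-→d6:-→d7:H0 -> H0

== LOOKUPS ==
["H5","H5","H6","H6","H6","H6","H4","H6","H0","H0","H6","H4","H2","H0"]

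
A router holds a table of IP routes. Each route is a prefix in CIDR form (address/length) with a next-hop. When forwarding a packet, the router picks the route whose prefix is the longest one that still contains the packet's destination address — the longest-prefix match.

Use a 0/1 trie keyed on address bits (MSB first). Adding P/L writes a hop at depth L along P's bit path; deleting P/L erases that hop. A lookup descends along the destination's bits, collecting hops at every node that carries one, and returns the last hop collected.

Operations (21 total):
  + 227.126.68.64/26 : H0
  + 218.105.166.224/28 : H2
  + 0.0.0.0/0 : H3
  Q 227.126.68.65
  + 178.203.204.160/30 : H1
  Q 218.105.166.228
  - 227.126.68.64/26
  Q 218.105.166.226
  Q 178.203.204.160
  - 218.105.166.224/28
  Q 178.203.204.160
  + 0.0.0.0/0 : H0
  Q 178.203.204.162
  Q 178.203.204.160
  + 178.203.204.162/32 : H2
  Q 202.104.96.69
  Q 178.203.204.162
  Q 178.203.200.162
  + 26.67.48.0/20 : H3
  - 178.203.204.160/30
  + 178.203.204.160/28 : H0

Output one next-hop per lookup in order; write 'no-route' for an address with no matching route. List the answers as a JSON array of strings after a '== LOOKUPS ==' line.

Apply in order:
  add 227.126.68.64/26 -> H0 at depth 26
  add 218.105.166.224/28 -> H2 at depth 28
  add 0.0.0.0/0 -> H3 at depth 0
  Q 227.126.68.65: descend 11100011011111100100010001 ; hops seen [H3,H0] ; pick H0
  add 178.203.204.160/30 -> H1 at depth 30
  Q 218.105.166.228: descend 1101101001101001101001101110 ; hops seen [H3,H2] ; pick H2
  - 227.126.68.64/26 clear@26
  Q 218.105.166.226: descend 1101101001101001101001101110 ; hops seen [H3,H2] ; pick H2
  Q 178.203.204.160: descend 101100101100101111001100101000 ; hops seen [H3,H1] ; pick H1
  - 218.105.166.224/28 clear@28
  Q 178.203.204.160: descend 101100101100101111001100101000 ; hops seen [H3,H1] ; pick H1
  add 0.0.0.0/0 -> H0 at depth 0
  Q 178.203.204.162: descend 101100101100101111001100101000 ; hops seen [H0,H1] ; pick H1
  Q 178.203.204.160: descend 101100101100101111001100101000 ; hops seen [H0,H1] ; pick H1
  add 178.203.204.162/32 -> H2 at depth 32
  Q 202.104.96.69: descend 110 ; hops seen [H0] ; pick H0
  Q 178.203.204.162: descend 10110010110010111100110010100010 ; hops seen [H0,H1,H2] ; pick H2
  Q 178.203.200.162: descend 101100101100101111001 ; hops seen [H0] ; pick H0
  add 26.67.48.0/20 -> H3 at depth 20
  - 178.203.204.160/30 clear@30
  add 178.203.204.160/28 -> H0 at depth 28

== LOOKUPS ==
["H0","H2","H2","H1","H1","H1","H1","H0","H2","H0"]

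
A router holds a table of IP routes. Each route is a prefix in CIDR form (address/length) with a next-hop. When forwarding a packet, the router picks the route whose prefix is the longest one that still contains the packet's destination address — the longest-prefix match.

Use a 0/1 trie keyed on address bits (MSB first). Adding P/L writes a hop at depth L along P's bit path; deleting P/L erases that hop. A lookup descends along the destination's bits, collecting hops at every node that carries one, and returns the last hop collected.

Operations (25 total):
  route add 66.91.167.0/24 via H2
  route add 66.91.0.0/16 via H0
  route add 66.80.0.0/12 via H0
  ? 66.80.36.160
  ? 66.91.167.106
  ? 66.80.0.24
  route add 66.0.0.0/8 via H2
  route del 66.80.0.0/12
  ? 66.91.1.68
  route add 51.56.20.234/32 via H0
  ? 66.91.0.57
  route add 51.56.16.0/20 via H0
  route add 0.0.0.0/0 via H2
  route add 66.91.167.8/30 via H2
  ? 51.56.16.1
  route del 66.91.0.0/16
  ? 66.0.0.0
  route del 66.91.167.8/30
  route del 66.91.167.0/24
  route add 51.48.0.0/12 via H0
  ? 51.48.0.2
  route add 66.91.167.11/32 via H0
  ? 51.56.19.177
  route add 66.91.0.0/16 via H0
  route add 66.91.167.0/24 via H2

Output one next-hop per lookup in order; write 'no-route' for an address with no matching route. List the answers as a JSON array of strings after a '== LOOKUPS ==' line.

Process each operation:
  add 66.91.167.0/24 -> H2 at depth 24
  add 66.91.0.0/16 -> H0 at depth 16
  add 66.80.0.0/12 -> H0 at depth 12
  Q 66.80.36.160: descend 010000100101 ; hops seen [H0] ; pick H0
  Q 66.91.167.106: descend 010000100101101110100111 ; hops seen [H0,H0,H2] ; pick H2
  Q 66.80.0.24: descend 010000100101 ; hops seen [H0] ; pick H0
  add 66.0.0.0/8 -> H2 at depth 8
  - 66.80.0.0/12 clear@12
  Q 66.91.1.68: descend 0100001001011011 ; hops seen [H2,H0] ; pick H0
  add 51.56.20.234/32 -> H0 at depth 32
  Q 66.91.0.57: descend 0100001001011011 ; hops seen [H2,H0] ; pick H0
  add 51.56.16.0/20 -> H0 at depth 20
  add 0.0.0.0/0 -> H2 at depth 0
  add 66.91.167.8/30 -> H2 at depth 30
  Q 51.56.16.1: descend 001100110011100000010 ; hops seen [H2,H0] ; pick H0
  - 66.91.0.0/16 clear@16
  Q 66.0.0.0: descend 010000100 ; hops seen [H2,H2] ; pick H2
  - 66.91.167.8/30 clear@30
  - 66.91.167.0/24 clear@24
  add 51.48.0.0/12 -> H0 at depth 12
  Q 51.48.0.2: descend 001100110011 ; hops seen [H2,H0] ; pick H0
  add 66.91.167.11/32 -> H0 at depth 32
  Q 51.56.19.177: descend 001100110011100000010 ; hops seen [H2,H0,H0] ; pick H0
  add 66.91.0.0/16 -> H0 at depth 16
  add 66.91.167.0/24 -> H2 at depth 24

== LOOKUPS ==
["H0","H2","H0","H0","H0","H0","H2","H0","H0"]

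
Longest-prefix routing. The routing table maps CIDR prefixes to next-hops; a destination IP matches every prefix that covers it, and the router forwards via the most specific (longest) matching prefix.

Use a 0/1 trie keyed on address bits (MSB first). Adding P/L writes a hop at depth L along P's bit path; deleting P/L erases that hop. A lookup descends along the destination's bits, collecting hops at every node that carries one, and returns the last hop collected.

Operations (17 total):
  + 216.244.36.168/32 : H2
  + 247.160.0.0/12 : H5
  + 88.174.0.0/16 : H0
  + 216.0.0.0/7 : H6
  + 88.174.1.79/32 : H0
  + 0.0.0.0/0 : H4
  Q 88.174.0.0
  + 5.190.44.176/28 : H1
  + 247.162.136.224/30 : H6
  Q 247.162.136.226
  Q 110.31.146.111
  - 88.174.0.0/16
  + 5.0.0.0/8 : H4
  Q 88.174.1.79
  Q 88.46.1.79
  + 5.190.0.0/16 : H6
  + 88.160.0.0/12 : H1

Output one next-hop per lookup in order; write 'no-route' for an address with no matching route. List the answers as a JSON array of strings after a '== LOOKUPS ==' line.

Apply in order:
  add 216.244.36.168/32 -> H2 at depth 32
  add 247.160.0.0/12 -> H5 at depth 12
  add 88.174.0.0/16 -> H0 at depth 16
  add 216.0.0.0/7 -> H6 at depth 7
  add 88.174.1.79/32 -> H0 at depth 32
  add 0.0.0.0/0 -> H4 at depth 0
  ? 88.174.0.0  path d0:H4→d1:-→d2:-→d3:-→d4:-→d5:-→d6:-→d7:-→d8:-→d9:-→d10:-→d11:-→d12:-→d13:-→d14:-→d15:-→d16:H0→d17:-→d18:-→d19:-→d20:-→d21:-→d22:-→d23:-  best=H0
  add 5.190.44.176/28 -> H1 at depth 28
  add 247.162.136.224/30 -> H6 at depth 30
  ? 247.162.136.226  path d0:H4→d1:-→d2:-→d3:-→d4:-→d5:-→d6:-→d7:-→d8:-→d9:-→d10:-→d11:-→d12:H5→d13:-→d14:-→d15:-→d16:-→d17:-→d18:-→d19:-→d20:-→d21:-→d22:-→d23:-→d24:-→d25:-→d26:-→d27:-→d28:-→d29:-→d30:H6  best=H6
  ? 110.31.146.111  path d0:H4→d1:-→d2:-  best=H4
  - 88.174.0.0/16 clear@16
  add 5.0.0.0/8 -> H4 at depth 8
  ? 88.174.1.79  path d0:H4→d1:-→d2:-→d3:-→d4:-→d5:-→d6:-→d7:-→d8:-→d9:-→d10:-→d11:-→d12:-→d13:-→d14:-→d15:-→d16:-→d17:-→d18:-→d19:-→d20:-→d21:-→d22:-→d23:-→d24:-→d25:-→d26:-→d27:-→d28:-→d29:-→d30:-→d31:-→d32:H0  best=H0
  ? 88.46.1.79  path d0:H4→d1:-→d2:-→d3:-→d4:-→d5:-→d6:-→d7:-→d8:-  best=H4
  add 5.190.0.0/16 -> H6 at depth 16
  add 88.160.0.0/12 -> H1 at depth 12

== LOOKUPS ==
["H0","H6","H4","H0","H4"]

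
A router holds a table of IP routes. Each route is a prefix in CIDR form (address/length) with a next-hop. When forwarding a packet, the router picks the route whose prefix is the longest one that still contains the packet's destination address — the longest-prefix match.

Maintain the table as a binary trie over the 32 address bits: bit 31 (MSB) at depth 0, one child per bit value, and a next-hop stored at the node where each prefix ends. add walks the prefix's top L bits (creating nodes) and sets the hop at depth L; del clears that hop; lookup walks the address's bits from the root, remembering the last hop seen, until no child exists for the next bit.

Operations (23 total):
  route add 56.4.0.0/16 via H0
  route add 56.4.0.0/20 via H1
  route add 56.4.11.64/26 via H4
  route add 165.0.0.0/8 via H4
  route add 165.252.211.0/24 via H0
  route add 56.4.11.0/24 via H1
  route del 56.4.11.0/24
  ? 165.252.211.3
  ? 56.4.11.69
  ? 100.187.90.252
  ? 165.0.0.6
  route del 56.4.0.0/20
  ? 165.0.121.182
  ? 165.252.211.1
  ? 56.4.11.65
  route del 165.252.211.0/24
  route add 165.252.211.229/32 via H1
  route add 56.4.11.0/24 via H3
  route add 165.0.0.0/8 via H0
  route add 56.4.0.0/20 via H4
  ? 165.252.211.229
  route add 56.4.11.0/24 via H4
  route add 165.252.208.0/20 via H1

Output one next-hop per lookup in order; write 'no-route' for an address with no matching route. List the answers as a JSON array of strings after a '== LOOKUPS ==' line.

Apply in order:
  + 56.4.0.0/16 (H0) depth=16
  + 56.4.0.0/20 (H1) depth=20
  + 56.4.11.64/26 (H4) depth=26
  + 165.0.0.0/8 (H4) depth=8
  + 165.252.211.0/24 (H0) depth=24
  + 56.4.11.0/24 (H1) depth=24
  - 56.4.11.0/24 clear@24
  lookup 165.252.211.3: bits 101001011111110011010011 walk d0:-→d1:-→d2:-→d3:-→d4:-→d5:-→d6:-→d7:-→d8:H4→d9:-→d10:-→d11:-→d12:-→d13:-→d14:-→d15:-→d16:-→d17:-→d18:-→d19:-→d20:-→d21:-→d22:-→d23:-→d24:H0 -> H0
  lookup 56.4.11.69: bits 00111000000001000000101101 walk d0:-→d1:-→d2:-→d3:-→d4:-→d5:-→d6:-→d7:-→d8:-→d9:-→d10:-→d11:-→d12:-→d13:-→d14:-→d15:-→d16:H0→d17:-→d18:-→d19:-→d20:H1→d21:-→d22:-→d23:-→d24:-→d25:-→d26:H4 -> H4
  lookup 100.187.90.252: bits 0 walk d0:-→d1:- -> no-route
  lookup 165.0.0.6: bits 10100101 walk d0:-→d1:-→d2:-→d3:-→d4:-→d5:-→d6:-→d7:-→d8:H4 -> H4
  - 56.4.0.0/20 clear@20
  lookup 165.0.121.182: bits 10100101 walk d0:-→d1:-→d2:-→d3:-→d4:-→d5:-→d6:-→d7:-→d8:H4 -> H4
  lookup 165.252.211.1: bits 101001011111110011010011 walk d0:-→d1:-→d2:-→d3:-→d4:-→d5:-→d6:-→d7:-→d8:H4→d9:-→d10:-→d11:-→d12:-→d13:-→d14:-→d15:-→d16:-→d17:-→d18:-→d19:-→d20:-→d21:-→d22:-→d23:-→d24:H0 -> H0
  lookup 56.4.11.65: bits 00111000000001000000101101 walk d0:-→d1:-→d2:-→d3:-→d4:-→d5:-→d6:-→d7:-→d8:-→d9:-→d10:-→d11:-→d12:-→d13:-→d14:-→d15:-→d16:H0→d17:-→d18:-→d19:-→d20:-→d21:-→d22:-→d23:-→d24:-→d25:-→d26:H4 -> H4
  - 165.252.211.0/24 clear@24
  + 165.252.211.229/32 (H1) depth=32
  + 56.4.11.0/24 (H3) depth=24
  + 165.0.0.0/8 (H0) depth=8
  + 56.4.0.0/20 (H4) depth=20
  lookup 165.252.211.229: bits 10100101111111001101001111100101 walk d0:-→d1:-→d2:-→d3:-→d4:-→d5:-→d6:-→d7:-→d8:H0→d9:-→d10:-→d11:-→d12:-→d13:-→d14:-→d15:-→d16:-→d17:-→d18:-→d19:-→d20:-→d21:-→d22:-→d23:-→d24:-→d25:-→d26:-→d27:-→d28:-→d29:-→d30:-→d31:-→d32:H1 -> H1
  + 56.4.11.0/24 (H4) depth=24
  + 165.252.208.0/20 (H1) depth=20

== LOOKUPS ==
["H0","H4","no-route","H4","H4","H0","H4","H1"]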